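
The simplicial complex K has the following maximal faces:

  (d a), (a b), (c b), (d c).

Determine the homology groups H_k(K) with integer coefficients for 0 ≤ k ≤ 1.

H_0 = Z,  H_1 = Z.

Order the vertices as a < b < c < d. Listing each simplex with vertices in this order, K has dimension 1 with simplices:

  0-simplices (4): a, b, c, d
  1-simplices (4): ab, ad, bc, cd

giving chain groups C_0 ≅ Z^4, C_1 ≅ Z^4.

Boundary ∂_1: C_1 → C_0 maps an edge to its endpoints' difference, ∂[p,q] = q − p. For instance
  ∂ad = d − a.
This gives a 4×4 integer matrix of rank 3; reducing to Smith normal form yields diagonal entries (1,1,1).

Reading off H_k = ker ∂_k / im ∂_{k+1}:

  H_0: rank C_0 − rank ∂_1 = 4 − 3 = 1, and the invariant factors of ∂_1 are all 1, so H_0 = Z.
  H_1: rank ker ∂_1 − rank ∂_2 = (4 − 3) − 0 = 1, and there is no ∂_2, so H_1 = Z.

(K is a triangulation of the circle S^1.)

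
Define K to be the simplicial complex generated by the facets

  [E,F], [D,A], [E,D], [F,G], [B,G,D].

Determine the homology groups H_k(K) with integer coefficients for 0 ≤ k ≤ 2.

H_0 ≅ Z,  H_1 ≅ Z,  H_2 = 0.

We work with the vertex ordering A < B < D < E < F < G. The simplices of K, each written with vertices in increasing order, are:

  0-simplices (6): A, B, D, E, F, G
  1-simplices (7): AD, BD, BG, DE, DG, EF, FG
  2-simplices (1): BDG

Hence C_0 ≅ Z^6, C_1 ≅ Z^7, C_2 ≅ Z^1.

The boundary map ∂_1: C_1 → C_0 maps an edge to its endpoints' difference, ∂[p,q] = q − p. For instance
  ∂BD = D − B.
The 6×7 boundary matrix has rank 5 and Smith normal form diag(1,1,1,1,1).

Boundary ∂_2: C_2 → C_1 sends each 2-simplex [p,q,r] to [q,r] − [p,r] + [p,q]. For instance
  ∂BDG = DG − BG + BD.
As a 7×1 matrix over Z this has rank 1, with invariant factors (1).

Now H_k = ker ∂_k / im ∂_{k+1}, so:

  H_0: rank C_0 − rank ∂_1 = 6 − 5 = 1, and the invariant factors of ∂_1 are all 1, so H_0 ≅ Z.
  H_1: rank ker ∂_1 − rank ∂_2 = (7 − 5) − 1 = 1, and the invariant factors of ∂_2 are all 1, so H_1 ≅ Z.
  H_2: rank ker ∂_2 − rank ∂_3 = (1 − 1) − 0 = 0, and there is no ∂_3, so H_2 ≅ 0.

As a check, the Euler characteristic is 6 − 7 + 1 = 0, which agrees with 1 − 1 + 0 = 0.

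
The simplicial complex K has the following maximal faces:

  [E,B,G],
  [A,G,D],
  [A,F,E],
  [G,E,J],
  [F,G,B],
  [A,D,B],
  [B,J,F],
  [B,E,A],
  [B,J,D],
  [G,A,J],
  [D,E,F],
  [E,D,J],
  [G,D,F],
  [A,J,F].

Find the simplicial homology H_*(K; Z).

Take the total order A < B < D < E < F < G < J on the vertex set. Then K (dimension 2) consists of the simplices:

  0-simplices (7): A, B, D, E, F, G, J
  1-simplices (21): AB, AD, AE, AF, AG, AJ, BD, BE, BF, BG, BJ, DE, DF, DG, DJ, EF, EG, EJ, FG, FJ, GJ
  2-simplices (14): ABD, ABE, ADG, AEF, AFJ, AGJ, BDJ, BEG, BFG, BFJ, DEF, DEJ, DFG, EGJ

Hence C_0 ≅ Z^7, C_1 ≅ Z^21, C_2 ≅ Z^14.

The boundary map ∂_1: C_1 → C_0 maps an edge to its endpoints' difference, ∂[p,q] = q − p. For instance
  ∂BF = F − B.
This gives a 7×21 integer matrix of rank 6; reducing to Smith normal form yields diagonal entries (1,1,1,1,1,1).

∂_2: C_2 → C_1 acts by ∂[p,q,r] = [q,r] − [p,r] + [p,q]. For instance
  ∂BEG = EG − BG + BE,
  ∂BDJ = DJ − BJ + BD.
The 21×14 boundary matrix has rank 13 and Smith normal form diag(1,1,1,1,1,1,1,1,1,1,1,1,1).

Computing H_k = (kernel of ∂_k) / (image of ∂_{k+1}):

  H_0: rank C_0 − rank ∂_1 = 7 − 6 = 1, and the invariant factors of ∂_1 are all 1, so H_0 ≅ Z.
  H_1: rank ker ∂_1 − rank ∂_2 = (21 − 6) − 13 = 2, and the invariant factors of ∂_2 are all 1, so H_1 ≅ Z^2.
  H_2: rank ker ∂_2 − rank ∂_3 = (14 − 13) − 0 = 1, and there is no ∂_3, so H_2 ≅ Z.

H_0 ≅ Z,  H_1 ≅ Z^2,  H_2 ≅ Z.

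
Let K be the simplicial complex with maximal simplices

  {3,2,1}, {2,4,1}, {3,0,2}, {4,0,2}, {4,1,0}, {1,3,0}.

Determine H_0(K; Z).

Fix the vertex order 0 < 1 < 2 < 3 < 4 and write every simplex with vertices in increasing order. Then dim K = 2 and the simplices of K are:

  0-simplices (5): [0], [1], [2], [3], [4]
  1-simplices (9): [0,1], [0,2], [0,3], [0,4], [1,2], [1,3], [1,4], [2,3], [2,4]
  2-simplices (6): [0,1,3], [0,1,4], [0,2,3], [0,2,4], [1,2,3], [1,2,4]

giving chain groups C_0 ≅ Z^5, C_1 ≅ Z^9, C_2 ≅ Z^6.

∂_1: C_1 → C_0 sends each edge [p,q] (with p < q) to q − p. For instance
  ∂[0,4] = [4] − [0].
This gives a 5×9 integer matrix of rank 4; reducing to Smith normal form yields diagonal entries (1,1,1,1).

∂_2: C_2 → C_1 acts by ∂[p,q,r] = [q,r] − [p,r] + [p,q]. For instance
  ∂[1,2,3] = [2,3] − [1,3] + [1,2],
  ∂[0,1,4] = [1,4] − [0,4] + [0,1].
This gives a 9×6 integer matrix of rank 5; reducing to Smith normal form yields diagonal entries (1,1,1,1,1).

Computing H_k = (kernel of ∂_k) / (image of ∂_{k+1}):

  H_0: rank C_0 − rank ∂_1 = 5 − 4 = 1, and the invariant factors of ∂_1 are all 1, so H_0 ≅ Z.

(K is a triangulation of the 2-sphere S^2.)

H_0 = Z.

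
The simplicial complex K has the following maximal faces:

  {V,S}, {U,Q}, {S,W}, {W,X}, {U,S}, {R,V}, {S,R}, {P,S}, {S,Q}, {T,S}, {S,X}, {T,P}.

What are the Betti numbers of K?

b_0 = 1, b_1 = 4.

We work with the vertex ordering P < Q < R < S < T < U < V < W < X. The simplices of K, each written with vertices in increasing order, are:

  0-simplices (9): P, Q, R, S, T, U, V, W, X
  1-simplices (12): PS, PT, QS, QU, RS, RV, ST, SU, SV, SW, SX, WX

giving chain groups C_0 ≅ Z^9, C_1 ≅ Z^12.

Boundary ∂_1: C_1 → C_0 maps an edge to its endpoints' difference, ∂[p,q] = q − p. For instance
  ∂RV = V − R.
The 9×12 boundary matrix has rank 8 and Smith normal form diag(1,1,1,1,1,1,1,1).

Reading off H_k = ker ∂_k / im ∂_{k+1}:

  H_0: rank C_0 − rank ∂_1 = 9 − 8 = 1, and the invariant factors of ∂_1 are all 1, so H_0 ≅ Z.
  H_1: rank ker ∂_1 − rank ∂_2 = (12 − 8) − 0 = 4, and there is no ∂_2, so H_1 ≅ Z^4.

Hence the Betti numbers are b_0 = 1, b_1 = 4.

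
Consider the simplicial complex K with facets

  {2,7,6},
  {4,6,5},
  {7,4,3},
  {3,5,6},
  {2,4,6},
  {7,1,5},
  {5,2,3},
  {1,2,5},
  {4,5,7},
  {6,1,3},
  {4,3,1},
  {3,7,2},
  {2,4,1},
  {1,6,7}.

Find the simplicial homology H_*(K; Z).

H_0 ≅ Z,  H_1 ≅ Z^2,  H_2 ≅ Z.

Order the vertices as 1 < 2 < 3 < 4 < 5 < 6 < 7. Listing each simplex with vertices in this order, K has dimension 2 with simplices:

  0-simplices (7): [1], [2], [3], [4], [5], [6], [7]
  1-simplices (21): [1,2], [1,3], [1,4], [1,5], [1,6], [1,7], [2,3], [2,4], [2,5], [2,6], [2,7], [3,4], [3,5], [3,6], [3,7], [4,5], [4,6], [4,7], [5,6], [5,7], [6,7]
  2-simplices (14): [1,2,4], [1,2,5], [1,3,4], [1,3,6], [1,5,7], [1,6,7], [2,3,5], [2,3,7], [2,4,6], [2,6,7], [3,4,7], [3,5,6], [4,5,6], [4,5,7]

so the chain groups are C_0 ≅ Z^7, C_1 ≅ Z^21, C_2 ≅ Z^14.

The boundary map ∂_1: C_1 → C_0 is given by ∂[p,q] = [q] − [p]. For instance
  ∂[1,6] = [6] − [1].
The 7×21 boundary matrix has rank 6 and Smith normal form diag(1,1,1,1,1,1).

∂_2: C_2 → C_1 acts by ∂[p,q,r] = [q,r] − [p,r] + [p,q]. For instance
  ∂[2,4,6] = [4,6] − [2,6] + [2,4],
  ∂[1,3,6] = [3,6] − [1,6] + [1,3].
The resulting 21×14 matrix has rank 13, and its Smith normal form has invariant factors (1,1,1,1,1,1,1,1,1,1,1,1,1).

Reading off H_k = ker ∂_k / im ∂_{k+1}:

  H_0: rank C_0 − rank ∂_1 = 7 − 6 = 1, and the invariant factors of ∂_1 are all 1, so H_0 ≅ Z.
  H_1: rank ker ∂_1 − rank ∂_2 = (21 − 6) − 13 = 2, and the invariant factors of ∂_2 are all 1, so H_1 ≅ Z^2.
  H_2: rank ker ∂_2 − rank ∂_3 = (14 − 13) − 0 = 1, and there is no ∂_3, so H_2 ≅ Z.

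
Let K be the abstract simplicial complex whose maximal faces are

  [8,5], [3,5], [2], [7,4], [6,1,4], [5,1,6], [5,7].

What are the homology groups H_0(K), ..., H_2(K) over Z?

K has 8 vertices, 9 edges, 2 triangles.
rank ∂_0 = 0, rank ∂_1 = 6 ⇒ b_0 = 8 − 0 − 6 = 2; all invariant factors of ∂_1 are 1 so no torsion. So H_0 = Z^2.
rank ∂_1 = 6, rank ∂_2 = 2 ⇒ b_1 = 9 − 6 − 2 = 1; all invariant factors of ∂_2 are 1 so no torsion. So H_1 = Z.
rank ∂_2 = 2, rank ∂_3 = 0 ⇒ b_2 = 2 − 2 − 0 = 0. So H_2 = 0.

H_0 = Z^2,  H_1 = Z,  H_2 = 0.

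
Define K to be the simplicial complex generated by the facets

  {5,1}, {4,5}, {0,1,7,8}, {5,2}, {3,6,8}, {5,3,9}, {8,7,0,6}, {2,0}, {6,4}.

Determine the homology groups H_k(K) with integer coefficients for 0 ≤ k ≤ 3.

Take the total order 0 < 1 < 2 < 3 < 4 < 5 < 6 < 7 < 8 < 9 on the vertex set. Then K (dimension 3) consists of the simplices:

  0-simplices (10): [0], [1], [2], [3], [4], [5], [6], [7], [8], [9]
  1-simplices (19): [0,1], [0,2], [0,6], [0,7], [0,8], [1,5], [1,7], [1,8], [2,5], [3,5], [3,6], [3,8], [3,9], [4,5], [4,6], [5,9], [6,7], [6,8], [7,8]
  2-simplices (9): [0,1,7], [0,1,8], [0,6,7], [0,6,8], [0,7,8], [1,7,8], [3,5,9], [3,6,8], [6,7,8]
  3-simplices (2): [0,1,7,8], [0,6,7,8]

Hence C_0 ≅ Z^10, C_1 ≅ Z^19, C_2 ≅ Z^9, C_3 ≅ Z^2.

The boundary map ∂_1: C_1 → C_0 maps an edge to its endpoints' difference, ∂[p,q] = q − p. For instance
  ∂[0,2] = [2] − [0].
The resulting 10×19 matrix has rank 9, and its Smith normal form has invariant factors (1,1,1,1,1,1,1,1,1).

∂_2: C_2 → C_1 maps a triangle to the signed sum of its edges. For instance
  ∂[6,7,8] = [7,8] − [6,8] + [6,7],
  ∂[3,5,9] = [5,9] − [3,9] + [3,5].
This gives a 19×9 integer matrix of rank 7; reducing to Smith normal form yields diagonal entries (1,1,1,1,1,1,1).

Boundary ∂_3: C_3 → C_2 sends each 3-simplex σ to the alternating sum Σ_i (−1)^i (σ with its i-th vertex removed). For instance
  ∂[0,6,7,8] = [6,7,8] − [0,7,8] + [0,6,8] − [0,6,7],
  ∂[0,1,7,8] = [1,7,8] − [0,7,8] + [0,1,8] − [0,1,7].
This gives a 9×2 integer matrix of rank 2; reducing to Smith normal form yields diagonal entries (1,1).

Computing H_k = (kernel of ∂_k) / (image of ∂_{k+1}):

  H_0: rank C_0 − rank ∂_1 = 10 − 9 = 1, and the invariant factors of ∂_1 are all 1, so H_0 ≅ Z.
  H_1: rank ker ∂_1 − rank ∂_2 = (19 − 9) − 7 = 3, and the invariant factors of ∂_2 are all 1, so H_1 ≅ Z^3.
  H_2: rank ker ∂_2 − rank ∂_3 = (9 − 7) − 2 = 0, and the invariant factors of ∂_3 are all 1, so H_2 ≅ 0.
  H_3: rank ker ∂_3 − rank ∂_4 = (2 − 2) − 0 = 0, and there is no ∂_4, so H_3 ≅ 0.

As a check, the Euler characteristic is 10 − 19 + 9 − 2 = -2, which agrees with 1 − 3 + 0 − 0 = -2.

H_0 = Z,  H_1 = Z^3,  H_2 = 0,  H_3 = 0.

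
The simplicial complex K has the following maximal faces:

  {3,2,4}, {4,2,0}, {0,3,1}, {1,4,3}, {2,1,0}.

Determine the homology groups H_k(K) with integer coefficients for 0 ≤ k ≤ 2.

Fix the vertex order 0 < 1 < 2 < 3 < 4 and write every simplex with vertices in increasing order. Then dim K = 2 and the simplices of K are:

  0-simplices (5): [0], [1], [2], [3], [4]
  1-simplices (10): [0,1], [0,2], [0,3], [0,4], [1,2], [1,3], [1,4], [2,3], [2,4], [3,4]
  2-simplices (5): [0,1,2], [0,1,3], [0,2,4], [1,3,4], [2,3,4]

so the chain groups are C_0 ≅ Z^5, C_1 ≅ Z^10, C_2 ≅ Z^5.

Boundary ∂_1: C_1 → C_0 sends each edge [p,q] (with p < q) to q − p.
The resulting 5×10 matrix has rank 4, and its Smith normal form has invariant factors (1,1,1,1).

The boundary map ∂_2: C_2 → C_1 sends each 2-simplex [p,q,r] to [q,r] − [p,r] + [p,q]. For instance
  ∂[2,3,4] = [3,4] − [2,4] + [2,3],
  ∂[0,2,4] = [2,4] − [0,4] + [0,2].
This gives a 10×5 integer matrix of rank 5; reducing to Smith normal form yields diagonal entries (1,1,1,1,1).

From H_k ≅ ker(∂_k) / im(∂_{k+1}) we obtain:

  H_0: rank C_0 − rank ∂_1 = 5 − 4 = 1, and the invariant factors of ∂_1 are all 1, so H_0 = Z.
  H_1: rank ker ∂_1 − rank ∂_2 = (10 − 4) − 5 = 1, and the invariant factors of ∂_2 are all 1, so H_1 = Z.
  H_2: rank ker ∂_2 − rank ∂_3 = (5 − 5) − 0 = 0, and there is no ∂_3, so H_2 = 0.

H_0 ≅ Z,  H_1 ≅ Z,  H_2 = 0.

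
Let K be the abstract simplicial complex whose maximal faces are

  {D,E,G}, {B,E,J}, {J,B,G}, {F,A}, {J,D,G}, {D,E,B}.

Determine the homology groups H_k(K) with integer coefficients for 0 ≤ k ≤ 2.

H_0 = Z^2,  H_1 = Z,  H_2 = 0.

Take the total order A < B < D < E < F < G < J on the vertex set. Then K (dimension 2) consists of the simplices:

  0-simplices (7): A, B, D, E, F, G, J
  1-simplices (11): AF, BD, BE, BG, BJ, DE, DG, DJ, EG, EJ, GJ
  2-simplices (5): BDE, BEJ, BGJ, DEG, DGJ

Hence C_0 ≅ Z^7, C_1 ≅ Z^11, C_2 ≅ Z^5.

∂_1: C_1 → C_0 sends each edge [p,q] (with p < q) to q − p.
This gives a 7×11 integer matrix of rank 5; reducing to Smith normal form yields diagonal entries (1,1,1,1,1).

Boundary ∂_2: C_2 → C_1 acts by ∂[p,q,r] = [q,r] − [p,r] + [p,q]. For instance
  ∂BGJ = GJ − BJ + BG,
  ∂BDE = DE − BE + BD.
This gives a 11×5 integer matrix of rank 5; reducing to Smith normal form yields diagonal entries (1,1,1,1,1).

Now H_k = ker ∂_k / im ∂_{k+1}, so:

  H_0: rank C_0 − rank ∂_1 = 7 − 5 = 2, and the invariant factors of ∂_1 are all 1, so H_0 = Z^2.
  H_1: rank ker ∂_1 − rank ∂_2 = (11 − 5) − 5 = 1, and the invariant factors of ∂_2 are all 1, so H_1 = Z.
  H_2: rank ker ∂_2 − rank ∂_3 = (5 − 5) − 0 = 0, and there is no ∂_3, so H_2 = 0.

As a check, the Euler characteristic is 7 − 11 + 5 = 1, which agrees with 2 − 1 + 0 = 1.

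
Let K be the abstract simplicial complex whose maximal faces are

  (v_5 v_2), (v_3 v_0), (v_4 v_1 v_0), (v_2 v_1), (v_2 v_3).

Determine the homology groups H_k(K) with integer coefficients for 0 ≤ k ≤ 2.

Fix the vertex order v_0 < v_1 < v_2 < v_3 < v_4 < v_5 and write every simplex with vertices in increasing order. Then dim K = 2 and the simplices of K are:

  0-simplices (6): [v_0], [v_1], [v_2], [v_3], [v_4], [v_5]
  1-simplices (7): [v_0,v_1], [v_0,v_3], [v_0,v_4], [v_1,v_2], [v_1,v_4], [v_2,v_3], [v_2,v_5]
  2-simplices (1): [v_0,v_1,v_4]

giving chain groups C_0 ≅ Z^6, C_1 ≅ Z^7, C_2 ≅ Z^1.

Boundary ∂_1: C_1 → C_0 is given by ∂[p,q] = [q] − [p]. For instance
  ∂[v_0,v_3] = [v_3] − [v_0].
This gives a 6×7 integer matrix of rank 5; reducing to Smith normal form yields diagonal entries (1,1,1,1,1).

The boundary map ∂_2: C_2 → C_1 maps a triangle to the signed sum of its edges. For instance
  ∂[v_0,v_1,v_4] = [v_1,v_4] − [v_0,v_4] + [v_0,v_1].
As a 7×1 matrix over Z this has rank 1, with invariant factors (1).

Now H_k = ker ∂_k / im ∂_{k+1}, so:

  H_0: rank C_0 − rank ∂_1 = 6 − 5 = 1, and the invariant factors of ∂_1 are all 1, so H_0 ≅ Z.
  H_1: rank ker ∂_1 − rank ∂_2 = (7 − 5) − 1 = 1, and the invariant factors of ∂_2 are all 1, so H_1 ≅ Z.
  H_2: rank ker ∂_2 − rank ∂_3 = (1 − 1) − 0 = 0, and there is no ∂_3, so H_2 ≅ 0.

As a check, the Euler characteristic is 6 − 7 + 1 = 0, which agrees with 1 − 1 + 0 = 0.

H_0 = Z,  H_1 = Z,  H_2 = 0.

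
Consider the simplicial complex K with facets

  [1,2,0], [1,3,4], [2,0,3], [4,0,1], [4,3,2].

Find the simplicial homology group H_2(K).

Fix the vertex order 0 < 1 < 2 < 3 < 4 and write every simplex with vertices in increasing order. Then dim K = 2 and the simplices of K are:

  0-simplices (5): [0], [1], [2], [3], [4]
  1-simplices (10): [0,1], [0,2], [0,3], [0,4], [1,2], [1,3], [1,4], [2,3], [2,4], [3,4]
  2-simplices (5): [0,1,2], [0,1,4], [0,2,3], [1,3,4], [2,3,4]

so the chain groups are C_0 ≅ Z^5, C_1 ≅ Z^10, C_2 ≅ Z^5.

Boundary ∂_1: C_1 → C_0 sends each edge [p,q] (with p < q) to q − p. For instance
  ∂[0,2] = [2] − [0].
This gives a 5×10 integer matrix of rank 4; reducing to Smith normal form yields diagonal entries (1,1,1,1).

∂_2: C_2 → C_1 maps a triangle to the signed sum of its edges. For instance
  ∂[0,1,4] = [1,4] − [0,4] + [0,1],
  ∂[0,1,2] = [1,2] − [0,2] + [0,1].
This gives a 10×5 integer matrix of rank 5; reducing to Smith normal form yields diagonal entries (1,1,1,1,1).

From H_k ≅ ker(∂_k) / im(∂_{k+1}) we obtain:

  H_2: rank ker ∂_2 − rank ∂_3 = (5 − 5) − 0 = 0, and there is no ∂_3, so H_2 = 0.

H_2 ≅ 0.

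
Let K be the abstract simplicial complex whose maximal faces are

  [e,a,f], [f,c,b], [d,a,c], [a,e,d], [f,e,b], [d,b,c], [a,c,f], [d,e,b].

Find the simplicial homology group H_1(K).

Fix the vertex order a < b < c < d < e < f and write every simplex with vertices in increasing order. Then dim K = 2 and the simplices of K are:

  0-simplices (6): a, b, c, d, e, f
  1-simplices (12): ac, ad, ae, af, bc, bd, be, bf, cd, cf, de, ef
  2-simplices (8): acd, acf, ade, aef, bcd, bcf, bde, bef

giving chain groups C_0 ≅ Z^6, C_1 ≅ Z^12, C_2 ≅ Z^8.

∂_1: C_1 → C_0 is given by ∂[p,q] = [q] − [p]. For instance
  ∂ef = f − e.
As a 6×12 matrix over Z this has rank 5, with invariant factors (1,1,1,1,1).

Boundary ∂_2: C_2 → C_1 maps a triangle to the signed sum of its edges. For instance
  ∂aef = ef − af + ae,
  ∂ade = de − ae + ad.
This gives a 12×8 integer matrix of rank 7; reducing to Smith normal form yields diagonal entries (1,1,1,1,1,1,1).

Reading off H_k = ker ∂_k / im ∂_{k+1}:

  H_1: rank ker ∂_1 − rank ∂_2 = (12 − 5) − 7 = 0, and the invariant factors of ∂_2 are all 1, so H_1 = 0.

H_1 = 0.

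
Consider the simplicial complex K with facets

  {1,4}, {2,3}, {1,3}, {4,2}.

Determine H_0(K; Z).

H_0 ≅ Z.

We work with the vertex ordering 1 < 2 < 3 < 4. The simplices of K, each written with vertices in increasing order, are:

  0-simplices (4): [1], [2], [3], [4]
  1-simplices (4): [1,3], [1,4], [2,3], [2,4]

giving chain groups C_0 ≅ Z^4, C_1 ≅ Z^4.

The boundary map ∂_1: C_1 → C_0 is given by ∂[p,q] = [q] − [p]. For instance
  ∂[1,4] = [4] − [1].
The 4×4 boundary matrix has rank 3 and Smith normal form diag(1,1,1).

Computing H_k = (kernel of ∂_k) / (image of ∂_{k+1}):

  H_0: rank C_0 − rank ∂_1 = 4 − 3 = 1, and the invariant factors of ∂_1 are all 1, so H_0 = Z.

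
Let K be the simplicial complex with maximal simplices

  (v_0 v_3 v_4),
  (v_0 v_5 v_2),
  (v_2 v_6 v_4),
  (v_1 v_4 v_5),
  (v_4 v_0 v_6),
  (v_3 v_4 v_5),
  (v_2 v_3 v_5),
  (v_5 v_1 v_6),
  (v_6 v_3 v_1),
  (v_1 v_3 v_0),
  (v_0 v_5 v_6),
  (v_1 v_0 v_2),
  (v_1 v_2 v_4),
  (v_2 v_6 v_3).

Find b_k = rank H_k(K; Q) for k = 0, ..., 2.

K has 7 vertices, 21 edges, 14 triangles.
rank ∂_0 = 0, rank ∂_1 = 6 ⇒ b_0 = 7 − 0 − 6 = 1; all invariant factors of ∂_1 are 1 so no torsion. So H_0 ≅ Z.
rank ∂_1 = 6, rank ∂_2 = 13 ⇒ b_1 = 21 − 6 − 13 = 2; all invariant factors of ∂_2 are 1 so no torsion. So H_1 ≅ Z^2.
rank ∂_2 = 13, rank ∂_3 = 0 ⇒ b_2 = 14 − 13 − 0 = 1. So H_2 ≅ Z.

b_0 = 1, b_1 = 2, b_2 = 1.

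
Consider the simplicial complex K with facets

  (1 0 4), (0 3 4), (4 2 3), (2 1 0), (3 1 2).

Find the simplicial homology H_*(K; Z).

Fix the vertex order 0 < 1 < 2 < 3 < 4 and write every simplex with vertices in increasing order. Then dim K = 2 and the simplices of K are:

  0-simplices (5): [0], [1], [2], [3], [4]
  1-simplices (10): [0,1], [0,2], [0,3], [0,4], [1,2], [1,3], [1,4], [2,3], [2,4], [3,4]
  2-simplices (5): [0,1,2], [0,1,4], [0,3,4], [1,2,3], [2,3,4]

Hence C_0 ≅ Z^5, C_1 ≅ Z^10, C_2 ≅ Z^5.

Boundary ∂_1: C_1 → C_0 sends each edge [p,q] (with p < q) to q − p. For instance
  ∂[0,3] = [3] − [0].
This gives a 5×10 integer matrix of rank 4; reducing to Smith normal form yields diagonal entries (1,1,1,1).

Boundary ∂_2: C_2 → C_1 sends each 2-simplex [p,q,r] to [q,r] − [p,r] + [p,q]. For instance
  ∂[0,3,4] = [3,4] − [0,4] + [0,3],
  ∂[1,2,3] = [2,3] − [1,3] + [1,2].
As a 10×5 matrix over Z this has rank 5, with invariant factors (1,1,1,1,1).

Now H_k = ker ∂_k / im ∂_{k+1}, so:

  H_0: rank C_0 − rank ∂_1 = 5 − 4 = 1, and the invariant factors of ∂_1 are all 1, so H_0 = Z.
  H_1: rank ker ∂_1 − rank ∂_2 = (10 − 4) − 5 = 1, and the invariant factors of ∂_2 are all 1, so H_1 = Z.
  H_2: rank ker ∂_2 − rank ∂_3 = (5 − 5) − 0 = 0, and there is no ∂_3, so H_2 = 0.

H_0 = Z,  H_1 = Z,  H_2 = 0.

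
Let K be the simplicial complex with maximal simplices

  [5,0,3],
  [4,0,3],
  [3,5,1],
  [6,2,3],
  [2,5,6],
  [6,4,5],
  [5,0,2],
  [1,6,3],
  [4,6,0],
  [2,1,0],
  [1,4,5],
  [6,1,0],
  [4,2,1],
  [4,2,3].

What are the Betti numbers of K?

b_0 = 1, b_1 = 2, b_2 = 1.

Take the total order 0 < 1 < 2 < 3 < 4 < 5 < 6 on the vertex set. Then K (dimension 2) consists of the simplices:

  0-simplices (7): [0], [1], [2], [3], [4], [5], [6]
  1-simplices (21): [0,1], [0,2], [0,3], [0,4], [0,5], [0,6], [1,2], [1,3], [1,4], [1,5], [1,6], [2,3], [2,4], [2,5], [2,6], [3,4], [3,5], [3,6], [4,5], [4,6], [5,6]
  2-simplices (14): [0,1,2], [0,1,6], [0,2,5], [0,3,4], [0,3,5], [0,4,6], [1,2,4], [1,3,5], [1,3,6], [1,4,5], [2,3,4], [2,3,6], [2,5,6], [4,5,6]

Hence C_0 ≅ Z^7, C_1 ≅ Z^21, C_2 ≅ Z^14.

The boundary map ∂_1: C_1 → C_0 sends each edge [p,q] (with p < q) to q − p. For instance
  ∂[0,6] = [6] − [0].
As a 7×21 matrix over Z this has rank 6, with invariant factors (1,1,1,1,1,1).

∂_2: C_2 → C_1 sends each 2-simplex [p,q,r] to [q,r] − [p,r] + [p,q]. For instance
  ∂[1,4,5] = [4,5] − [1,5] + [1,4],
  ∂[1,3,5] = [3,5] − [1,5] + [1,3].
The resulting 21×14 matrix has rank 13, and its Smith normal form has invariant factors (1,1,1,1,1,1,1,1,1,1,1,1,1).

Computing H_k = (kernel of ∂_k) / (image of ∂_{k+1}):

  H_0: rank C_0 − rank ∂_1 = 7 − 6 = 1, and the invariant factors of ∂_1 are all 1, so H_0 ≅ Z.
  H_1: rank ker ∂_1 − rank ∂_2 = (21 − 6) − 13 = 2, and the invariant factors of ∂_2 are all 1, so H_1 ≅ Z^2.
  H_2: rank ker ∂_2 − rank ∂_3 = (14 − 13) − 0 = 1, and there is no ∂_3, so H_2 ≅ Z.

(K is a triangulation of the torus T^2.)

Hence the Betti numbers are b_0 = 1, b_1 = 2, b_2 = 1.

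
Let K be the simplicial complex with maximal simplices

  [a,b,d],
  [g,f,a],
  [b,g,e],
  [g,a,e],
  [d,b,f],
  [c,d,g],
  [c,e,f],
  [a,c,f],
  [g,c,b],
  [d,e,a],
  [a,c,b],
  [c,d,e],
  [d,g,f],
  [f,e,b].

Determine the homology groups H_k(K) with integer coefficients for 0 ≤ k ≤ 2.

H_0 = Z,  H_1 = Z^2,  H_2 = Z.

Fix the vertex order a < b < c < d < e < f < g and write every simplex with vertices in increasing order. Then dim K = 2 and the simplices of K are:

  0-simplices (7): a, b, c, d, e, f, g
  1-simplices (21): ab, ac, ad, ae, af, ag, bc, bd, be, bf, bg, cd, ce, cf, cg, de, df, dg, ef, eg, fg
  2-simplices (14): abc, abd, acf, ade, aeg, afg, bcg, bdf, bef, beg, cde, cdg, cef, dfg

giving chain groups C_0 ≅ Z^7, C_1 ≅ Z^21, C_2 ≅ Z^14.

Boundary ∂_1: C_1 → C_0 maps an edge to its endpoints' difference, ∂[p,q] = q − p. For instance
  ∂be = e − b.
The 7×21 boundary matrix has rank 6 and Smith normal form diag(1,1,1,1,1,1).

Boundary ∂_2: C_2 → C_1 maps a triangle to the signed sum of its edges. For instance
  ∂abc = bc − ac + ab,
  ∂bcg = cg − bg + bc.
The resulting 21×14 matrix has rank 13, and its Smith normal form has invariant factors (1,1,1,1,1,1,1,1,1,1,1,1,1).

Computing H_k = (kernel of ∂_k) / (image of ∂_{k+1}):

  H_0: rank C_0 − rank ∂_1 = 7 − 6 = 1, and the invariant factors of ∂_1 are all 1, so H_0 = Z.
  H_1: rank ker ∂_1 − rank ∂_2 = (21 − 6) − 13 = 2, and the invariant factors of ∂_2 are all 1, so H_1 = Z^2.
  H_2: rank ker ∂_2 − rank ∂_3 = (14 − 13) − 0 = 1, and there is no ∂_3, so H_2 = Z.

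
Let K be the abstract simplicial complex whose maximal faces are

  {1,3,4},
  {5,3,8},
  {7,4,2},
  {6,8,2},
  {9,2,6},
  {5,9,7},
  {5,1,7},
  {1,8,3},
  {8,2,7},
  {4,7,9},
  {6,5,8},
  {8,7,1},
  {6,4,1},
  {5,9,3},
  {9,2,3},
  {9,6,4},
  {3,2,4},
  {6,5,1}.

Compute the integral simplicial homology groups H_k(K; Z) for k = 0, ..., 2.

Fix the vertex order 1 < 2 < 3 < 4 < 5 < 6 < 7 < 8 < 9 and write every simplex with vertices in increasing order. Then dim K = 2 and the simplices of K are:

  0-simplices (9): [1], [2], [3], [4], [5], [6], [7], [8], [9]
  1-simplices (27): (27 of them)
  2-simplices (18): [1,3,4], [1,3,8], [1,4,6], [1,5,6], [1,5,7], [1,7,8], [2,3,4], [2,3,9], [2,4,7], [2,6,8], [2,6,9], [2,7,8], [3,5,8], [3,5,9], [4,6,9], [4,7,9], [5,6,8], [5,7,9]

Hence C_0 ≅ Z^9, C_1 ≅ Z^27, C_2 ≅ Z^18.

∂_1: C_1 → C_0 is given by ∂[p,q] = [q] − [p].
The resulting 9×27 matrix has rank 8, and its Smith normal form has invariant factors (1,1,1,1,1,1,1,1).

Boundary ∂_2: C_2 → C_1 maps a triangle to the signed sum of its edges. For instance
  ∂[2,6,9] = [6,9] − [2,9] + [2,6],
  ∂[1,4,6] = [4,6] − [1,6] + [1,4].
As a 27×18 matrix over Z this has rank 18, with invariant factors (1,1,1,1,1,1,1,1,1,1,1,1,1,1,1,1,1,2).

Now H_k = ker ∂_k / im ∂_{k+1}, so:

  H_0: rank C_0 − rank ∂_1 = 9 − 8 = 1, and the invariant factors of ∂_1 are all 1, so H_0 ≅ Z.
  H_1: rank ker ∂_1 − rank ∂_2 = (27 − 8) − 18 = 1, and ∂_2 has invariant factor 2 > 1, so H_1 ≅ Z ⊕ Z/2.
  H_2: rank ker ∂_2 − rank ∂_3 = (18 − 18) − 0 = 0, and there is no ∂_3, so H_2 ≅ 0.

(K is a triangulation of the Klein bottle.)

H_0 = Z,  H_1 = Z ⊕ Z/2,  H_2 = 0.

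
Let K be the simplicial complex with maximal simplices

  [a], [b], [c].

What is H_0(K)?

Order the vertices as a < b < c. Listing each simplex with vertices in this order, K has dimension 0 with simplices:

  0-simplices (3): a, b, c

Hence C_0 ≅ Z^3.

Computing H_k = (kernel of ∂_k) / (image of ∂_{k+1}):

  H_0: rank C_0 − rank ∂_1 = 3 − 0 = 3, and there is no ∂_1, so H_0 ≅ Z^3.

(K is a triangulation of a set of 3 points.)

H_0 = Z^3.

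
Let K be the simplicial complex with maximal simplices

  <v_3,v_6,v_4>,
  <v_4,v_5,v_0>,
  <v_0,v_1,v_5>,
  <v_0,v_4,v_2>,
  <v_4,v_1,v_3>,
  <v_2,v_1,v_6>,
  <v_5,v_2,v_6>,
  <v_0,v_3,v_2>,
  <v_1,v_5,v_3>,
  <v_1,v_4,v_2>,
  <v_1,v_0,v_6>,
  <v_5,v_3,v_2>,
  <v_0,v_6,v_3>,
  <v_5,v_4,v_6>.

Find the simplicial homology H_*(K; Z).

Order the vertices as v_0 < v_1 < v_2 < v_3 < v_4 < v_5 < v_6. Listing each simplex with vertices in this order, K has dimension 2 with simplices:

  0-simplices (7): [v_0], [v_1], [v_2], [v_3], [v_4], [v_5], [v_6]
  1-simplices (21): (21 of them)
  2-simplices (14): (14 of them)

so the chain groups are C_0 ≅ Z^7, C_1 ≅ Z^21, C_2 ≅ Z^14.

Boundary ∂_1: C_1 → C_0 is given by ∂[p,q] = [q] − [p]. For instance
  ∂[v_5,v_6] = [v_6] − [v_5].
As a 7×21 matrix over Z this has rank 6, with invariant factors (1,1,1,1,1,1).

The boundary map ∂_2: C_2 → C_1 sends each 2-simplex [p,q,r] to [q,r] − [p,r] + [p,q]. For instance
  ∂[v_0,v_4,v_5] = [v_4,v_5] − [v_0,v_5] + [v_0,v_4],
  ∂[v_0,v_1,v_6] = [v_1,v_6] − [v_0,v_6] + [v_0,v_1].
The resulting 21×14 matrix has rank 13, and its Smith normal form has invariant factors (1,1,1,1,1,1,1,1,1,1,1,1,1).

Computing H_k = (kernel of ∂_k) / (image of ∂_{k+1}):

  H_0: rank C_0 − rank ∂_1 = 7 − 6 = 1, and the invariant factors of ∂_1 are all 1, so H_0 ≅ Z.
  H_1: rank ker ∂_1 − rank ∂_2 = (21 − 6) − 13 = 2, and the invariant factors of ∂_2 are all 1, so H_1 ≅ Z^2.
  H_2: rank ker ∂_2 − rank ∂_3 = (14 − 13) − 0 = 1, and there is no ∂_3, so H_2 ≅ Z.

(K is a triangulation of the torus T^2.)

H_0 ≅ Z,  H_1 ≅ Z^2,  H_2 ≅ Z.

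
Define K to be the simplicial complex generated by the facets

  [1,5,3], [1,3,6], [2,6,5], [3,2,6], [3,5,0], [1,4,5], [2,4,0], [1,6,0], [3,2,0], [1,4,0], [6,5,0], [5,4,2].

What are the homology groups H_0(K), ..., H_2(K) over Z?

H_0 ≅ Z,  H_1 ≅ Z/2,  H_2 = 0.

We work with the vertex ordering 0 < 1 < 2 < 3 < 4 < 5 < 6. The simplices of K, each written with vertices in increasing order, are:

  0-simplices (7): [0], [1], [2], [3], [4], [5], [6]
  1-simplices (18): [0,1], [0,2], [0,3], [0,4], [0,5], [0,6], [1,3], [1,4], [1,5], [1,6], [2,3], [2,4], [2,5], [2,6], [3,5], [3,6], [4,5], [5,6]
  2-simplices (12): [0,1,4], [0,1,6], [0,2,3], [0,2,4], [0,3,5], [0,5,6], [1,3,5], [1,3,6], [1,4,5], [2,3,6], [2,4,5], [2,5,6]

so the chain groups are C_0 ≅ Z^7, C_1 ≅ Z^18, C_2 ≅ Z^12.

The boundary map ∂_1: C_1 → C_0 is given by ∂[p,q] = [q] − [p]. For instance
  ∂[0,5] = [5] − [0].
As a 7×18 matrix over Z this has rank 6, with invariant factors (1,1,1,1,1,1).

The boundary map ∂_2: C_2 → C_1 acts by ∂[p,q,r] = [q,r] − [p,r] + [p,q]. For instance
  ∂[1,3,5] = [3,5] − [1,5] + [1,3],
  ∂[2,3,6] = [3,6] − [2,6] + [2,3].
As a 18×12 matrix over Z this has rank 12, with invariant factors (1,1,1,1,1,1,1,1,1,1,1,2).

Reading off H_k = ker ∂_k / im ∂_{k+1}:

  H_0: rank C_0 − rank ∂_1 = 7 − 6 = 1, and the invariant factors of ∂_1 are all 1, so H_0 = Z.
  H_1: rank ker ∂_1 − rank ∂_2 = (18 − 6) − 12 = 0, and ∂_2 has invariant factor 2 > 1, so H_1 = Z/2.
  H_2: rank ker ∂_2 − rank ∂_3 = (12 − 12) − 0 = 0, and there is no ∂_3, so H_2 = 0.

As a check, the Euler characteristic is 7 − 18 + 12 = 1, which agrees with 1 − 0 + 0 = 1.
(K is a triangulation of the real projective plane RP^2.)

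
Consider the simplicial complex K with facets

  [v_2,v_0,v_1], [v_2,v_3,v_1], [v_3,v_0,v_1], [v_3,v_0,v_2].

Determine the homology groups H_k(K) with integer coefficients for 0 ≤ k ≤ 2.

Take the total order v_0 < v_1 < v_2 < v_3 on the vertex set. Then K (dimension 2) consists of the simplices:

  0-simplices (4): [v_0], [v_1], [v_2], [v_3]
  1-simplices (6): [v_0,v_1], [v_0,v_2], [v_0,v_3], [v_1,v_2], [v_1,v_3], [v_2,v_3]
  2-simplices (4): [v_0,v_1,v_2], [v_0,v_1,v_3], [v_0,v_2,v_3], [v_1,v_2,v_3]

giving chain groups C_0 ≅ Z^4, C_1 ≅ Z^6, C_2 ≅ Z^4.

The boundary map ∂_1: C_1 → C_0 is given by ∂[p,q] = [q] − [p]. For instance
  ∂[v_0,v_3] = [v_3] − [v_0].
As a 4×6 matrix over Z this has rank 3, with invariant factors (1,1,1).

∂_2: C_2 → C_1 acts by ∂[p,q,r] = [q,r] − [p,r] + [p,q]. For instance
  ∂[v_0,v_1,v_2] = [v_1,v_2] − [v_0,v_2] + [v_0,v_1],
  ∂[v_0,v_1,v_3] = [v_1,v_3] − [v_0,v_3] + [v_0,v_1].
This gives a 6×4 integer matrix of rank 3; reducing to Smith normal form yields diagonal entries (1,1,1).

Now H_k = ker ∂_k / im ∂_{k+1}, so:

  H_0: rank C_0 − rank ∂_1 = 4 − 3 = 1, and the invariant factors of ∂_1 are all 1, so H_0 = Z.
  H_1: rank ker ∂_1 − rank ∂_2 = (6 − 3) − 3 = 0, and the invariant factors of ∂_2 are all 1, so H_1 = 0.
  H_2: rank ker ∂_2 − rank ∂_3 = (4 − 3) − 0 = 1, and there is no ∂_3, so H_2 = Z.

H_0 ≅ Z,  H_1 = 0,  H_2 ≅ Z.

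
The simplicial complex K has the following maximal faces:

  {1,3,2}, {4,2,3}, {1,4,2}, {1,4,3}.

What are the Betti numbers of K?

b_0 = 1, b_1 = 0, b_2 = 1.

K has 4 vertices, 6 edges, 4 triangles.
rank ∂_0 = 0, rank ∂_1 = 3 ⇒ b_0 = 4 − 0 − 3 = 1; all invariant factors of ∂_1 are 1 so no torsion. So H_0 ≅ Z.
rank ∂_1 = 3, rank ∂_2 = 3 ⇒ b_1 = 6 − 3 − 3 = 0; all invariant factors of ∂_2 are 1 so no torsion. So H_1 ≅ 0.
rank ∂_2 = 3, rank ∂_3 = 0 ⇒ b_2 = 4 − 3 − 0 = 1. So H_2 ≅ Z.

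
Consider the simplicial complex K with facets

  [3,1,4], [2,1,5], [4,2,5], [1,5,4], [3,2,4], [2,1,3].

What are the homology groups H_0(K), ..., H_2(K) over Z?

H_0 = Z,  H_1 = 0,  H_2 = Z.

Fix the vertex order 1 < 2 < 3 < 4 < 5 and write every simplex with vertices in increasing order. Then dim K = 2 and the simplices of K are:

  0-simplices (5): [1], [2], [3], [4], [5]
  1-simplices (9): [1,2], [1,3], [1,4], [1,5], [2,3], [2,4], [2,5], [3,4], [4,5]
  2-simplices (6): [1,2,3], [1,2,5], [1,3,4], [1,4,5], [2,3,4], [2,4,5]

Hence C_0 ≅ Z^5, C_1 ≅ Z^9, C_2 ≅ Z^6.

∂_1: C_1 → C_0 is given by ∂[p,q] = [q] − [p].
As a 5×9 matrix over Z this has rank 4, with invariant factors (1,1,1,1).

∂_2: C_2 → C_1 maps a triangle to the signed sum of its edges. For instance
  ∂[1,3,4] = [3,4] − [1,4] + [1,3],
  ∂[1,2,3] = [2,3] − [1,3] + [1,2].
This gives a 9×6 integer matrix of rank 5; reducing to Smith normal form yields diagonal entries (1,1,1,1,1).

Reading off H_k = ker ∂_k / im ∂_{k+1}:

  H_0: rank C_0 − rank ∂_1 = 5 − 4 = 1, and the invariant factors of ∂_1 are all 1, so H_0 = Z.
  H_1: rank ker ∂_1 − rank ∂_2 = (9 − 4) − 5 = 0, and the invariant factors of ∂_2 are all 1, so H_1 = 0.
  H_2: rank ker ∂_2 − rank ∂_3 = (6 − 5) − 0 = 1, and there is no ∂_3, so H_2 = Z.

As a check, the Euler characteristic is 5 − 9 + 6 = 2, which agrees with 1 − 0 + 1 = 2.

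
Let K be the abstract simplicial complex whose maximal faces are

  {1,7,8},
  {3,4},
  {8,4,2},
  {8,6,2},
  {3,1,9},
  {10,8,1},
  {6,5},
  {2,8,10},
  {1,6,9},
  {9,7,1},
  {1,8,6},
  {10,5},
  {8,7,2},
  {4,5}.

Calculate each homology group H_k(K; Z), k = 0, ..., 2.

H_0 ≅ Z,  H_1 ≅ Z^3,  H_2 = 0.

K has 10 vertices, 22 edges, 10 triangles.
rank ∂_0 = 0, rank ∂_1 = 9 ⇒ b_0 = 10 − 0 − 9 = 1; all invariant factors of ∂_1 are 1 so no torsion. So H_0 = Z.
rank ∂_1 = 9, rank ∂_2 = 10 ⇒ b_1 = 22 − 9 − 10 = 3; all invariant factors of ∂_2 are 1 so no torsion. So H_1 = Z^3.
rank ∂_2 = 10, rank ∂_3 = 0 ⇒ b_2 = 10 − 10 − 0 = 0. So H_2 = 0.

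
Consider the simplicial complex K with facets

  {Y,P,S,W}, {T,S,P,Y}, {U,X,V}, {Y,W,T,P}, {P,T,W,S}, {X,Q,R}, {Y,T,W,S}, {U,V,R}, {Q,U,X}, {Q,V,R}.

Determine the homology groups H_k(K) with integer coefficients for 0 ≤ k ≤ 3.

Fix the vertex order P < Q < R < S < T < U < V < W < X < Y and write every simplex with vertices in increasing order. Then dim K = 3 and the simplices of K are:

  0-simplices (10): P, Q, R, S, T, U, V, W, X, Y
  1-simplices (20): PS, PT, PW, PY, QR, QU, QV, QX, RU, RV, RX, ST, SW, SY, TW, TY, UV, UX, VX, WY
  2-simplices (15): PST, PSW, PSY, PTW, PTY, PWY, QRV, QRX, QUX, RUV, STW, STY, SWY, TWY, UVX
  3-simplices (5): PSTW, PSTY, PSWY, PTWY, STWY

giving chain groups C_0 ≅ Z^10, C_1 ≅ Z^20, C_2 ≅ Z^15, C_3 ≅ Z^5.

Boundary ∂_1: C_1 → C_0 sends each edge [p,q] (with p < q) to q − p. For instance
  ∂UX = X − U.
The resulting 10×20 matrix has rank 8, and its Smith normal form has invariant factors (1,1,1,1,1,1,1,1).

∂_2: C_2 → C_1 acts by ∂[p,q,r] = [q,r] − [p,r] + [p,q]. For instance
  ∂SWY = WY − SY + SW,
  ∂PTY = TY − PY + PT.
As a 20×15 matrix over Z this has rank 11, with invariant factors (1,1,1,1,1,1,1,1,1,1,1).

Boundary ∂_3: C_3 → C_2 sends each 3-simplex σ to the alternating sum Σ_i (−1)^i (σ with its i-th vertex removed). For instance
  ∂STWY = TWY − SWY + STY − STW,
  ∂PTWY = TWY − PWY + PTY − PTW.
The resulting 15×5 matrix has rank 4, and its Smith normal form has invariant factors (1,1,1,1).

From H_k ≅ ker(∂_k) / im(∂_{k+1}) we obtain:

  H_0: rank C_0 − rank ∂_1 = 10 − 8 = 2, and the invariant factors of ∂_1 are all 1, so H_0 ≅ Z^2.
  H_1: rank ker ∂_1 − rank ∂_2 = (20 − 8) − 11 = 1, and the invariant factors of ∂_2 are all 1, so H_1 ≅ Z.
  H_2: rank ker ∂_2 − rank ∂_3 = (15 − 11) − 4 = 0, and the invariant factors of ∂_3 are all 1, so H_2 ≅ 0.
  H_3: rank ker ∂_3 − rank ∂_4 = (5 − 4) − 0 = 1, and there is no ∂_4, so H_3 ≅ Z.

H_0 ≅ Z^2,  H_1 ≅ Z,  H_2 = 0,  H_3 ≅ Z.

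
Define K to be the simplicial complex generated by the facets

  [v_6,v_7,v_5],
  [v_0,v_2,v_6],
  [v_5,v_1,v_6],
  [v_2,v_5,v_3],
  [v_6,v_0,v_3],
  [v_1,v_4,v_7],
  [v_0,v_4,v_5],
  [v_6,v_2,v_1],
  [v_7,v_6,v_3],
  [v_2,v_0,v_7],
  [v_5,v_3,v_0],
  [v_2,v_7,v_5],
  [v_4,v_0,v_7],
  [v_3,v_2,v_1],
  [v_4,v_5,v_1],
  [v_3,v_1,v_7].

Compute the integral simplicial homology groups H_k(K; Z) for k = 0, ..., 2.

H_0 = Z,  H_1 = Z^2,  H_2 = Z.

Order the vertices as v_0 < v_1 < v_2 < v_3 < v_4 < v_5 < v_6 < v_7. Listing each simplex with vertices in this order, K has dimension 2 with simplices:

  0-simplices (8): [v_0], [v_1], [v_2], [v_3], [v_4], [v_5], [v_6], [v_7]
  1-simplices (24): (24 of them)
  2-simplices (16): (16 of them)

giving chain groups C_0 ≅ Z^8, C_1 ≅ Z^24, C_2 ≅ Z^16.

The boundary map ∂_1: C_1 → C_0 maps an edge to its endpoints' difference, ∂[p,q] = q − p.
As a 8×24 matrix over Z this has rank 7, with invariant factors (1,1,1,1,1,1,1).

Boundary ∂_2: C_2 → C_1 maps a triangle to the signed sum of its edges. For instance
  ∂[v_3,v_6,v_7] = [v_6,v_7] − [v_3,v_7] + [v_3,v_6],
  ∂[v_0,v_4,v_7] = [v_4,v_7] − [v_0,v_7] + [v_0,v_4].
As a 24×16 matrix over Z this has rank 15, with invariant factors (1,1,1,1,1,1,1,1,1,1,1,1,1,1,1).

Computing H_k = (kernel of ∂_k) / (image of ∂_{k+1}):

  H_0: rank C_0 − rank ∂_1 = 8 − 7 = 1, and the invariant factors of ∂_1 are all 1, so H_0 ≅ Z.
  H_1: rank ker ∂_1 − rank ∂_2 = (24 − 7) − 15 = 2, and the invariant factors of ∂_2 are all 1, so H_1 ≅ Z^2.
  H_2: rank ker ∂_2 − rank ∂_3 = (16 − 15) − 0 = 1, and there is no ∂_3, so H_2 ≅ Z.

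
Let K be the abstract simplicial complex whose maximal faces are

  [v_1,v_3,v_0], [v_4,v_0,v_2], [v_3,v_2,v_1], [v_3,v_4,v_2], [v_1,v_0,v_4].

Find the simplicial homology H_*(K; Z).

H_0 ≅ Z,  H_1 ≅ Z,  H_2 = 0.

Take the total order v_0 < v_1 < v_2 < v_3 < v_4 on the vertex set. Then K (dimension 2) consists of the simplices:

  0-simplices (5): [v_0], [v_1], [v_2], [v_3], [v_4]
  1-simplices (10): [v_0,v_1], [v_0,v_2], [v_0,v_3], [v_0,v_4], [v_1,v_2], [v_1,v_3], [v_1,v_4], [v_2,v_3], [v_2,v_4], [v_3,v_4]
  2-simplices (5): [v_0,v_1,v_3], [v_0,v_1,v_4], [v_0,v_2,v_4], [v_1,v_2,v_3], [v_2,v_3,v_4]

giving chain groups C_0 ≅ Z^5, C_1 ≅ Z^10, C_2 ≅ Z^5.

The boundary map ∂_1: C_1 → C_0 sends each edge [p,q] (with p < q) to q − p. For instance
  ∂[v_1,v_3] = [v_3] − [v_1].
The 5×10 boundary matrix has rank 4 and Smith normal form diag(1,1,1,1).

Boundary ∂_2: C_2 → C_1 acts by ∂[p,q,r] = [q,r] − [p,r] + [p,q]. For instance
  ∂[v_0,v_1,v_3] = [v_1,v_3] − [v_0,v_3] + [v_0,v_1],
  ∂[v_1,v_2,v_3] = [v_2,v_3] − [v_1,v_3] + [v_1,v_2].
This gives a 10×5 integer matrix of rank 5; reducing to Smith normal form yields diagonal entries (1,1,1,1,1).

Computing H_k = (kernel of ∂_k) / (image of ∂_{k+1}):

  H_0: rank C_0 − rank ∂_1 = 5 − 4 = 1, and the invariant factors of ∂_1 are all 1, so H_0 = Z.
  H_1: rank ker ∂_1 − rank ∂_2 = (10 − 4) − 5 = 1, and the invariant factors of ∂_2 are all 1, so H_1 = Z.
  H_2: rank ker ∂_2 − rank ∂_3 = (5 − 5) − 0 = 0, and there is no ∂_3, so H_2 = 0.

As a check, the Euler characteristic is 5 − 10 + 5 = 0, which agrees with 1 − 1 + 0 = 0.
(K is a triangulation of the Möbius band.)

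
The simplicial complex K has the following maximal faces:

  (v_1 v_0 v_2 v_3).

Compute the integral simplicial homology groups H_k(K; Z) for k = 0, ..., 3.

Fix the vertex order v_0 < v_1 < v_2 < v_3 and write every simplex with vertices in increasing order. Then dim K = 3 and the simplices of K are:

  0-simplices (4): [v_0], [v_1], [v_2], [v_3]
  1-simplices (6): [v_0,v_1], [v_0,v_2], [v_0,v_3], [v_1,v_2], [v_1,v_3], [v_2,v_3]
  2-simplices (4): [v_0,v_1,v_2], [v_0,v_1,v_3], [v_0,v_2,v_3], [v_1,v_2,v_3]
  3-simplices (1): [v_0,v_1,v_2,v_3]

Hence C_0 ≅ Z^4, C_1 ≅ Z^6, C_2 ≅ Z^4, C_3 ≅ Z^1.

Boundary ∂_1: C_1 → C_0 sends each edge [p,q] (with p < q) to q − p. For instance
  ∂[v_1,v_3] = [v_3] − [v_1].
As a 4×6 matrix over Z this has rank 3, with invariant factors (1,1,1).

The boundary map ∂_2: C_2 → C_1 sends each 2-simplex [p,q,r] to [q,r] − [p,r] + [p,q]. For instance
  ∂[v_0,v_1,v_2] = [v_1,v_2] − [v_0,v_2] + [v_0,v_1],
  ∂[v_0,v_2,v_3] = [v_2,v_3] − [v_0,v_3] + [v_0,v_2].
As a 6×4 matrix over Z this has rank 3, with invariant factors (1,1,1).

∂_3: C_3 → C_2 sends each 3-simplex σ to the alternating sum Σ_i (−1)^i (σ with its i-th vertex removed). For instance
  ∂[v_0,v_1,v_2,v_3] = [v_1,v_2,v_3] − [v_0,v_2,v_3] + [v_0,v_1,v_3] − [v_0,v_1,v_2].
The 4×1 boundary matrix has rank 1 and Smith normal form diag(1).

Now H_k = ker ∂_k / im ∂_{k+1}, so:

  H_0: rank C_0 − rank ∂_1 = 4 − 3 = 1, and the invariant factors of ∂_1 are all 1, so H_0 = Z.
  H_1: rank ker ∂_1 − rank ∂_2 = (6 − 3) − 3 = 0, and the invariant factors of ∂_2 are all 1, so H_1 = 0.
  H_2: rank ker ∂_2 − rank ∂_3 = (4 − 3) − 1 = 0, and the invariant factors of ∂_3 are all 1, so H_2 = 0.
  H_3: rank ker ∂_3 − rank ∂_4 = (1 − 1) − 0 = 0, and there is no ∂_4, so H_3 = 0.

As a check, the Euler characteristic is 4 − 6 + 4 − 1 = 1, which agrees with 1 − 0 + 0 − 0 = 1.

H_0 ≅ Z,  H_1 = 0,  H_2 = 0,  H_3 = 0.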